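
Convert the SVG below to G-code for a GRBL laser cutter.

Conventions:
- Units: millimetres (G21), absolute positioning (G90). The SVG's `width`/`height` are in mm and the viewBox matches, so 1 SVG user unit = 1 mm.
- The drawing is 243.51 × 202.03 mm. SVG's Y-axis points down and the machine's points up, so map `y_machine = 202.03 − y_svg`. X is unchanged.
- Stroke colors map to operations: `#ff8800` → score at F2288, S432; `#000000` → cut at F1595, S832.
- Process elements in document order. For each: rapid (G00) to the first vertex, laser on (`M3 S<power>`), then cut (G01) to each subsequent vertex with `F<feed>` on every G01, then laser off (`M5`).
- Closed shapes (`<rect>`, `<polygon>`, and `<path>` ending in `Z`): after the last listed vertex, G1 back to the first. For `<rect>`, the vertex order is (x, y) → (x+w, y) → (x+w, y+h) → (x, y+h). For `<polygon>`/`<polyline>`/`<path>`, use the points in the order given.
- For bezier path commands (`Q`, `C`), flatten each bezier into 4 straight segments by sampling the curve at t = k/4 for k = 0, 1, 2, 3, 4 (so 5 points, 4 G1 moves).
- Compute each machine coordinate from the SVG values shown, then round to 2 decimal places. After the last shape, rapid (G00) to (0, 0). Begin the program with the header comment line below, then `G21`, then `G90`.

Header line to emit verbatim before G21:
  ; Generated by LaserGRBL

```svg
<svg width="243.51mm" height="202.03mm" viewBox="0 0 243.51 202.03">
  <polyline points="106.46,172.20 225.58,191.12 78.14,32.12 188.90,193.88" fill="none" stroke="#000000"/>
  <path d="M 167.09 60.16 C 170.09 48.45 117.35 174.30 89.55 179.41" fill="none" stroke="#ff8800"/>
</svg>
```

; Generated by LaserGRBL
G21
G90
G00 X106.46 Y29.83
M3 S832
G01 X225.58 Y10.91 F1595
G01 X78.14 Y169.91 F1595
G01 X188.90 Y8.15 F1595
M5
G00 X167.09 Y141.87
M3 S432
G01 X160.15 Y128.90 F2288
G01 X139.87 Y88.55 F2288
G01 X113.82 Y45.06 F2288
G01 X89.55 Y22.62 F2288
M5
G00 X0.00 Y0.00

viewBox `0 0 243.51 202.03` with mm width/height → 1 unit = 1 mm. Flip: y_m = 202.03 − y_svg.

**Shape 1** — `<polyline>` open polyline, stroke `#000000` → cut (S832, F1595). Machine vertices: (106.46,29.83) → (225.58,10.91) → (78.14,169.91) → (188.90,8.15). Open path.

**Shape 2** — `<path>` cubic bezier, stroke `#ff8800` → score (S432, F2288). Control points (SVG): P0=(167.09,60.16), P1=(170.09,48.45), P2=(117.35,174.30), P3=(89.55,179.41); sampled at t=k/4. Machine vertices: (167.09,141.87) → (160.15,128.90) → (139.87,88.55) → (113.82,45.06) → (89.55,22.62). Open path.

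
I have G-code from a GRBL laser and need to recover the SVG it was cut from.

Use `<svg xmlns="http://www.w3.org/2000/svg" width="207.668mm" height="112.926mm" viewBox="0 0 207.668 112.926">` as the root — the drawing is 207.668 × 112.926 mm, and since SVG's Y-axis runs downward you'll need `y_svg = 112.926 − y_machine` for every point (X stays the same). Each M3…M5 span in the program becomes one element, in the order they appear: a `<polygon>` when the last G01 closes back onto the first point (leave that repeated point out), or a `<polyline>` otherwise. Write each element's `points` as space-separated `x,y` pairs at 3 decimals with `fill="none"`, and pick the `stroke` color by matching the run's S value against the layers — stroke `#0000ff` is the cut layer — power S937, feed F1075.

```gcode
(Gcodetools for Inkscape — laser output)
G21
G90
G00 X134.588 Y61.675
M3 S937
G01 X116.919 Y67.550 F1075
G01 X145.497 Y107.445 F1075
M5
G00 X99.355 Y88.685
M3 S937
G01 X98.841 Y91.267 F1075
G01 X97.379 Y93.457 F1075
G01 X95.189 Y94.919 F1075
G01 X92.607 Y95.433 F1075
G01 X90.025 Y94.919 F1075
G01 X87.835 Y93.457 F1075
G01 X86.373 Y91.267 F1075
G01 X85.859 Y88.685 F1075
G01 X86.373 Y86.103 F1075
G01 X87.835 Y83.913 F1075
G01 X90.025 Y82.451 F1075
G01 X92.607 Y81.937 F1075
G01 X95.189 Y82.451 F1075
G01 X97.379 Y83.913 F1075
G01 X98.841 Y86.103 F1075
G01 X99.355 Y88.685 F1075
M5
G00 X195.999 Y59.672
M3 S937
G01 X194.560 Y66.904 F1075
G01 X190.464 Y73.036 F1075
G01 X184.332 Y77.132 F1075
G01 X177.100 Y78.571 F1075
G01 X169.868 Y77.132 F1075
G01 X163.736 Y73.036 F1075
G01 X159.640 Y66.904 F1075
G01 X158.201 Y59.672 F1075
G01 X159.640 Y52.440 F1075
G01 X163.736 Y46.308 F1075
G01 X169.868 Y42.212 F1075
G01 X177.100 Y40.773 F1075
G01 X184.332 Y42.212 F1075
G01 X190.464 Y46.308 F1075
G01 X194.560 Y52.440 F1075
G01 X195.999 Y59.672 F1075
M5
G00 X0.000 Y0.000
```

Machine Y-up, SVG Y-down with viewBox height 112.926, so y_svg = 112.926 − y_machine; X carries over. Every run uses S937, so all elements get stroke `#0000ff` (cut).

Run 1: The run is open, so emit a `<polyline>` with points (Y-flipped): 134.588,51.251 116.919,45.376 145.497,5.481.

Run 2: The run returns to its start, so emit a `<polygon>` with points (Y-flipped): 99.355,24.241 98.841,21.659 97.379,19.469 95.189,18.007 92.607,17.493 90.025,18.007 87.835,19.469 86.373,21.659 85.859,24.241 86.373,26.823 87.835,29.013 90.025,30.475 92.607,30.989 95.189,30.475 97.379,29.013 98.841,26.823.

Run 3: The run returns to its start, so emit a `<polygon>` with points (Y-flipped): 195.999,53.254 194.560,46.022 190.464,39.890 184.332,35.794 177.100,34.355 169.868,35.794 163.736,39.890 159.640,46.022 158.201,53.254 159.640,60.486 163.736,66.618 169.868,70.714 177.100,72.153 184.332,70.714 190.464,66.618 194.560,60.486.

<svg xmlns="http://www.w3.org/2000/svg" width="207.668mm" height="112.926mm" viewBox="0 0 207.668 112.926">
  <polyline points="134.588,51.251 116.919,45.376 145.497,5.481" fill="none" stroke="#0000ff"/>
  <polygon points="99.355,24.241 98.841,21.659 97.379,19.469 95.189,18.007 92.607,17.493 90.025,18.007 87.835,19.469 86.373,21.659 85.859,24.241 86.373,26.823 87.835,29.013 90.025,30.475 92.607,30.989 95.189,30.475 97.379,29.013 98.841,26.823" fill="none" stroke="#0000ff"/>
  <polygon points="195.999,53.254 194.560,46.022 190.464,39.890 184.332,35.794 177.100,34.355 169.868,35.794 163.736,39.890 159.640,46.022 158.201,53.254 159.640,60.486 163.736,66.618 169.868,70.714 177.100,72.153 184.332,70.714 190.464,66.618 194.560,60.486" fill="none" stroke="#0000ff"/>
</svg>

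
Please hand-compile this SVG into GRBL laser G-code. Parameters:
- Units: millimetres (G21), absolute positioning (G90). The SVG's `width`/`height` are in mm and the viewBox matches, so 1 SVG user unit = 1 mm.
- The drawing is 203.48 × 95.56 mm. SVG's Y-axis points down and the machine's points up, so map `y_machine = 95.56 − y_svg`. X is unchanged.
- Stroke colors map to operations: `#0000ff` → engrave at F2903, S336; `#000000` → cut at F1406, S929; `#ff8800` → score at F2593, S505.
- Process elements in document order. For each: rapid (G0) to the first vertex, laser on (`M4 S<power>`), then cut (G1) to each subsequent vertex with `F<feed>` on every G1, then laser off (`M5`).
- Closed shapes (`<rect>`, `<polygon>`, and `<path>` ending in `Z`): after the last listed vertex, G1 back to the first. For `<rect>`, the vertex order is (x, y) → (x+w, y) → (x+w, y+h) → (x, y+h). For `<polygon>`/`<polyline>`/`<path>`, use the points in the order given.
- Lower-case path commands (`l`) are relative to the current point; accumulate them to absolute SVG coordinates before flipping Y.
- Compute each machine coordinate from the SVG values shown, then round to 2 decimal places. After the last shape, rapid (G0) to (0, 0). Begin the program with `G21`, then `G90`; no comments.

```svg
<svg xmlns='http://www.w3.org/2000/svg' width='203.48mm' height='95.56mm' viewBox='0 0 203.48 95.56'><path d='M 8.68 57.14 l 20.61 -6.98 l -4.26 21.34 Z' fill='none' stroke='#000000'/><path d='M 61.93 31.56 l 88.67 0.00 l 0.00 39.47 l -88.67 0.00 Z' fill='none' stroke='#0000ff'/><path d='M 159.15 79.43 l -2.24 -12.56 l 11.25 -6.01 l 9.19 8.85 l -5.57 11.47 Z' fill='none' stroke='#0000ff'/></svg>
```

1 u = 1 mm; y_m = 95.56 − y.

[1] `<path>` regular polygon, #000000→cut S929 F1406: (8.68,38.42) → (29.29,45.40) → (25.03,24.06) → (8.68,38.42) (closed)

[2] `<path>` rectangle, #0000ff→engrave S336 F2903: (61.93,64.00) → (150.60,64.00) → (150.60,24.53) → (61.93,24.53) → (61.93,64.00) (closed)

[3] `<path>` regular polygon, #0000ff→engrave S336 F2903: (159.15,16.13) → (156.91,28.69) → (168.16,34.70) → (177.35,25.85) → (171.78,14.38) → (159.15,16.13) (closed)

G21
G90
G0 X8.68 Y38.42
M4 S929
G1 X29.29 Y45.40 F1406
G1 X25.03 Y24.06 F1406
G1 X8.68 Y38.42 F1406
M5
G0 X61.93 Y64.00
M4 S336
G1 X150.60 Y64.00 F2903
G1 X150.60 Y24.53 F2903
G1 X61.93 Y24.53 F2903
G1 X61.93 Y64.00 F2903
M5
G0 X159.15 Y16.13
M4 S336
G1 X156.91 Y28.69 F2903
G1 X168.16 Y34.70 F2903
G1 X177.35 Y25.85 F2903
G1 X171.78 Y14.38 F2903
G1 X159.15 Y16.13 F2903
M5
G0 X0.00 Y0.00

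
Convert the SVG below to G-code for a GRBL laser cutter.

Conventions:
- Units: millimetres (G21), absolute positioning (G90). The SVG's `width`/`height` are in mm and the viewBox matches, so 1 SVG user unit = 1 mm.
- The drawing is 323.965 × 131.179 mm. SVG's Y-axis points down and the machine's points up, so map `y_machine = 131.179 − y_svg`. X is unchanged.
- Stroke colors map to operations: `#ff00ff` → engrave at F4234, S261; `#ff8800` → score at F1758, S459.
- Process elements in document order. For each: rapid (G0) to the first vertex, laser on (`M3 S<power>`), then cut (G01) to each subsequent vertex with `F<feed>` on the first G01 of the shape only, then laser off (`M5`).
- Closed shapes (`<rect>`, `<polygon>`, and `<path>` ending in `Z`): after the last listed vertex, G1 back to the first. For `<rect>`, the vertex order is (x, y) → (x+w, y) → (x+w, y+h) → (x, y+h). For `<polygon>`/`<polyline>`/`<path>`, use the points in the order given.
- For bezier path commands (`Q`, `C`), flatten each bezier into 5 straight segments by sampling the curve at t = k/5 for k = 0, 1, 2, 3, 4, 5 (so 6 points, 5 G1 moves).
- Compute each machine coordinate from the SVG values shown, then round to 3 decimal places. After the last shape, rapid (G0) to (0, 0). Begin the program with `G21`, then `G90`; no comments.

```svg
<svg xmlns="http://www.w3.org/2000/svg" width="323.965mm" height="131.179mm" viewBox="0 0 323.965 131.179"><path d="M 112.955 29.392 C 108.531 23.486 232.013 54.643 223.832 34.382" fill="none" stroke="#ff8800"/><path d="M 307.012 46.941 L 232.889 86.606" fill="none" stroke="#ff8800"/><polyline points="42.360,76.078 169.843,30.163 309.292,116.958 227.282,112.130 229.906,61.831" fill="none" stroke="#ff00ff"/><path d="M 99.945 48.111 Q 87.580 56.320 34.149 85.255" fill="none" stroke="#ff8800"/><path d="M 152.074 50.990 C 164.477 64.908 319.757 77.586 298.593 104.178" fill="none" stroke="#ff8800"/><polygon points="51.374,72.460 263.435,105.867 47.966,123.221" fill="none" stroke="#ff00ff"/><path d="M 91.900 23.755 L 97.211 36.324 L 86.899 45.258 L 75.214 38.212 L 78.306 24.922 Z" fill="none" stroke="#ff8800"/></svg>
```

G21
G90
G0 X112.955 Y101.787
M3 S459
G01 X123.573 Y101.591 F1758
G01 X152.429 Y96.747
G01 X187.063 Y91.502
G01 X215.018 Y90.103
G01 X223.832 Y96.797
M5
G0 X307.012 Y84.238
M3 S459
G01 X232.889 Y44.573 F1758
M5
G0 X42.360 Y55.101
M3 S261
G01 X169.843 Y101.016 F4234
G01 X309.292 Y14.221
G01 X227.282 Y19.049
G01 X229.906 Y69.348
M5
G0 X99.945 Y83.068
M3 S459
G01 X93.356 Y78.955 F1758
G01 X83.482 Y73.185
G01 X70.323 Y65.756
G01 X53.879 Y56.669
G01 X34.149 Y45.924
M5
G0 X152.074 Y80.189
M3 S459
G01 X174.106 Y71.866 F1758
G01 X215.102 Y63.113
G01 X259.733 Y53.203
G01 X292.673 Y41.408
G01 X298.593 Y27.001
M5
G0 X51.374 Y58.719
M3 S261
G01 X263.435 Y25.312 F4234
G01 X47.966 Y7.958
G01 X51.374 Y58.719
M5
G0 X91.900 Y107.424
M3 S459
G01 X97.211 Y94.855 F1758
G01 X86.899 Y85.921
G01 X75.214 Y92.967
G01 X78.306 Y106.257
G01 X91.900 Y107.424
M5
G0 X0.000 Y0.000

viewBox `0 0 323.965 131.179` with mm width/height → 1 unit = 1 mm. Flip: y_m = 131.179 − y_svg.

**Shape 1** — `<path>` cubic bezier, stroke `#ff8800` → score (S459, F1758). Control points (SVG): P0=(112.955,29.392), P1=(108.531,23.486), P2=(232.013,54.643), P3=(223.832,34.382); sampled at t=k/5. Machine vertices: (112.955,101.787) → (123.573,101.591) → (152.429,96.747) → (187.063,91.502) → (215.018,90.103) → (223.832,96.797). Open path.

**Shape 2** — `<path>` line segment, stroke `#ff8800` → score (S459, F1758). Machine vertices: (307.012,84.238) → (232.889,44.573). Open path.

**Shape 3** — `<polyline>` open polyline, stroke `#ff00ff` → engrave (S261, F4234). Machine vertices: (42.360,55.101) → (169.843,101.016) → (309.292,14.221) → (227.282,19.049) → (229.906,69.348). Open path.

**Shape 4** — `<path>` quadratic bezier, stroke `#ff8800` → score (S459, F1758). Control points (SVG): P0=(99.945,48.111), P1=(87.580,56.320), P2=(34.149,85.255); sampled at t=k/5. Machine vertices: (99.945,83.068) → (93.356,78.955) → (83.482,73.185) → (70.323,65.756) → (53.879,56.669) → (34.149,45.924). Open path.

**Shape 5** — `<path>` cubic bezier, stroke `#ff8800` → score (S459, F1758). Control points (SVG): P0=(152.074,50.990), P1=(164.477,64.908), P2=(319.757,77.586), P3=(298.593,104.178); sampled at t=k/5. Machine vertices: (152.074,80.189) → (174.106,71.866) → (215.102,63.113) → (259.733,53.203) → (292.673,41.408) → (298.593,27.001). Open path.

**Shape 6** — `<polygon>` closed polygon, stroke `#ff00ff` → engrave (S261, F4234). Machine vertices: (51.374,58.719) → (263.435,25.312) → (47.966,7.958) → (51.374,58.719). Closed: final G1 returns to the first vertex.

**Shape 7** — `<path>` regular polygon, stroke `#ff8800` → score (S459, F1758). Machine vertices: (91.900,107.424) → (97.211,94.855) → (86.899,85.921) → (75.214,92.967) → (78.306,106.257) → (91.900,107.424). Closed: final G1 returns to the first vertex.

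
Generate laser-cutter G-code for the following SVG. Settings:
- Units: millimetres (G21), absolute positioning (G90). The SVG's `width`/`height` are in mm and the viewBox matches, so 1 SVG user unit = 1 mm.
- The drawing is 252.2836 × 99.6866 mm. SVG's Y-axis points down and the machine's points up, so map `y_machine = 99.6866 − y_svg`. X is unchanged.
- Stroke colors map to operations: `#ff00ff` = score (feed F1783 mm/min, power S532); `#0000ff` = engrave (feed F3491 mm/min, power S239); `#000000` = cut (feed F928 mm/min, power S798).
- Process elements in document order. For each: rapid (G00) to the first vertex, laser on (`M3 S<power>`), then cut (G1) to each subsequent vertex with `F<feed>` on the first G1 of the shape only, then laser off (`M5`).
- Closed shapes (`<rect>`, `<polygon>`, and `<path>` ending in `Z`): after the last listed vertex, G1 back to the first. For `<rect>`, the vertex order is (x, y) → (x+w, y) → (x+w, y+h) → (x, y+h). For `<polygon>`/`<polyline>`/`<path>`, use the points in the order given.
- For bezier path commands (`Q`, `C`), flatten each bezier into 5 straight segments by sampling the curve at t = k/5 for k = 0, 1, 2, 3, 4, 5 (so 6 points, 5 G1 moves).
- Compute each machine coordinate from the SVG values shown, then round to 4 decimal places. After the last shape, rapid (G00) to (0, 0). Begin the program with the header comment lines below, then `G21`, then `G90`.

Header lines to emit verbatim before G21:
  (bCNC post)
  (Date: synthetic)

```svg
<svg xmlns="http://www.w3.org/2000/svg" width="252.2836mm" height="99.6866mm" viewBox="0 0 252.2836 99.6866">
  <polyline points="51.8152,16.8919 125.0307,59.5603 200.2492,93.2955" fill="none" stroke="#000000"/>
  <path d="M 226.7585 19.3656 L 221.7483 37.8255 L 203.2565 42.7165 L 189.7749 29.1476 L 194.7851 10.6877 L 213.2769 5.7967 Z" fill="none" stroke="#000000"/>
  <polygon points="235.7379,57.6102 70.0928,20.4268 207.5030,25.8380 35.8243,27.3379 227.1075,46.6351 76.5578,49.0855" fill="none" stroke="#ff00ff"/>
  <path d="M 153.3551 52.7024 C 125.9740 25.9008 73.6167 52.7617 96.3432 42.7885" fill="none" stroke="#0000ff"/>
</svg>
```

viewBox `0 0 252.2836 99.6866` with mm width/height → 1 unit = 1 mm. Flip: y_m = 99.6866 − y_svg.

**Shape 1** — `<polyline>` open polyline, stroke `#000000` → cut (S798, F928). Machine vertices: (51.8152,82.7947) → (125.0307,40.1263) → (200.2492,6.3911). Open path.

**Shape 2** — `<path>` regular polygon, stroke `#000000` → cut (S798, F928). Machine vertices: (226.7585,80.3210) → (221.7483,61.8611) → (203.2565,56.9701) → (189.7749,70.5390) → (194.7851,88.9989) → (213.2769,93.8899) → (226.7585,80.3210). Closed: final G1 returns to the first vertex.

**Shape 3** — `<polygon>` closed polygon, stroke `#ff00ff` → score (S532, F1783). Machine vertices: (235.7379,42.0764) → (70.0928,79.2598) → (207.5030,73.8486) → (35.8243,72.3487) → (227.1075,53.0515) → (76.5578,50.6011) → (235.7379,42.0764). Closed: final G1 returns to the first vertex.

**Shape 4** — `<path>` cubic bezier, stroke `#0000ff` → engrave (S239, F3491). Control points (SVG): P0=(153.3551,52.7024), P1=(125.9740,25.9008), P2=(73.6167,52.7617), P3=(96.3432,42.7885); sampled at t=k/5. Machine vertices: (153.3551,46.9842) → (134.7298,57.3496) → (114.9130,59.1799) → (98.7078,56.8188) → (90.9169,54.6103) → (96.3432,56.8981). Open path.

(bCNC post)
(Date: synthetic)
G21
G90
G00 X51.8152 Y82.7947
M3 S798
G1 X125.0307 Y40.1263 F928
G1 X200.2492 Y6.3911
M5
G00 X226.7585 Y80.3210
M3 S798
G1 X221.7483 Y61.8611 F928
G1 X203.2565 Y56.9701
G1 X189.7749 Y70.5390
G1 X194.7851 Y88.9989
G1 X213.2769 Y93.8899
G1 X226.7585 Y80.3210
M5
G00 X235.7379 Y42.0764
M3 S532
G1 X70.0928 Y79.2598 F1783
G1 X207.5030 Y73.8486
G1 X35.8243 Y72.3487
G1 X227.1075 Y53.0515
G1 X76.5578 Y50.6011
G1 X235.7379 Y42.0764
M5
G00 X153.3551 Y46.9842
M3 S239
G1 X134.7298 Y57.3496 F3491
G1 X114.9130 Y59.1799
G1 X98.7078 Y56.8188
G1 X90.9169 Y54.6103
G1 X96.3432 Y56.8981
M5
G00 X0.0000 Y0.0000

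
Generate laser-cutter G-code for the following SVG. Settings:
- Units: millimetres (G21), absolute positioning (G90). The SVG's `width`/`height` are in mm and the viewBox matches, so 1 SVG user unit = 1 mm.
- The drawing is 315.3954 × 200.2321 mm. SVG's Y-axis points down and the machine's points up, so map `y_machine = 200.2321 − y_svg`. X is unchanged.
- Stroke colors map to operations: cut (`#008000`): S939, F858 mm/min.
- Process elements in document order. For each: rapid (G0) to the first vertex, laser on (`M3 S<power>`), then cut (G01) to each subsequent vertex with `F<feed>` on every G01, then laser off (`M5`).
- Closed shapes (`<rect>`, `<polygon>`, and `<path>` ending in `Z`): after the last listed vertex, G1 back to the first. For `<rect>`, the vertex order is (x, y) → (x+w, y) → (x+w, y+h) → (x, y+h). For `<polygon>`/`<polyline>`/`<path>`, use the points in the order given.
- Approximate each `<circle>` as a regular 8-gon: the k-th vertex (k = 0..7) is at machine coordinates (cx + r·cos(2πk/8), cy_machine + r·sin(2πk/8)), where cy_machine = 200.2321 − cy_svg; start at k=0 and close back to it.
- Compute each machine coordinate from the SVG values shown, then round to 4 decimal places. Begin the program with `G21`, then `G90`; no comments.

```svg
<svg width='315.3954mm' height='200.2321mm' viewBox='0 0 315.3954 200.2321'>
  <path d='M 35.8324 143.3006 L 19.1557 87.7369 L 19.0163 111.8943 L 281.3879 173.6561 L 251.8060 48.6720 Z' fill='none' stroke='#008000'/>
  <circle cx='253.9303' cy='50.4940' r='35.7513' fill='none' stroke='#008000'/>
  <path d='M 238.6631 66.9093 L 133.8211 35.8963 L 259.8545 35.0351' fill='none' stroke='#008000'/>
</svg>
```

1 u = 1 mm; y_m = 200.2321 − y.

[1] `<path>` closed polygon, #008000→cut S939 F858: (35.8324,56.9315) → (19.1557,112.4952) → (19.0163,88.3378) → (281.3879,26.5760) → (251.8060,151.5601) → (35.8324,56.9315) (closed)

[2] `<circle>` circle, #008000→cut S939 F858: (289.6816,149.7381) → (279.2103,175.0181) → (253.9303,185.4894) → (228.6503,175.0181) → (218.1790,149.7381) → (228.6503,124.4581) → (253.9303,113.9868) → (279.2103,124.4581) → (289.6816,149.7381) (closed)

[3] `<path>` open polyline, #008000→cut S939 F858: (238.6631,133.3228) → (133.8211,164.3358) → (259.8545,165.1970)

G21
G90
G0 X35.8324 Y56.9315
M3 S939
G01 X19.1557 Y112.4952 F858
G01 X19.0163 Y88.3378 F858
G01 X281.3879 Y26.5760 F858
G01 X251.8060 Y151.5601 F858
G01 X35.8324 Y56.9315 F858
M5
G0 X289.6816 Y149.7381
M3 S939
G01 X279.2103 Y175.0181 F858
G01 X253.9303 Y185.4894 F858
G01 X228.6503 Y175.0181 F858
G01 X218.1790 Y149.7381 F858
G01 X228.6503 Y124.4581 F858
G01 X253.9303 Y113.9868 F858
G01 X279.2103 Y124.4581 F858
G01 X289.6816 Y149.7381 F858
M5
G0 X238.6631 Y133.3228
M3 S939
G01 X133.8211 Y164.3358 F858
G01 X259.8545 Y165.1970 F858
M5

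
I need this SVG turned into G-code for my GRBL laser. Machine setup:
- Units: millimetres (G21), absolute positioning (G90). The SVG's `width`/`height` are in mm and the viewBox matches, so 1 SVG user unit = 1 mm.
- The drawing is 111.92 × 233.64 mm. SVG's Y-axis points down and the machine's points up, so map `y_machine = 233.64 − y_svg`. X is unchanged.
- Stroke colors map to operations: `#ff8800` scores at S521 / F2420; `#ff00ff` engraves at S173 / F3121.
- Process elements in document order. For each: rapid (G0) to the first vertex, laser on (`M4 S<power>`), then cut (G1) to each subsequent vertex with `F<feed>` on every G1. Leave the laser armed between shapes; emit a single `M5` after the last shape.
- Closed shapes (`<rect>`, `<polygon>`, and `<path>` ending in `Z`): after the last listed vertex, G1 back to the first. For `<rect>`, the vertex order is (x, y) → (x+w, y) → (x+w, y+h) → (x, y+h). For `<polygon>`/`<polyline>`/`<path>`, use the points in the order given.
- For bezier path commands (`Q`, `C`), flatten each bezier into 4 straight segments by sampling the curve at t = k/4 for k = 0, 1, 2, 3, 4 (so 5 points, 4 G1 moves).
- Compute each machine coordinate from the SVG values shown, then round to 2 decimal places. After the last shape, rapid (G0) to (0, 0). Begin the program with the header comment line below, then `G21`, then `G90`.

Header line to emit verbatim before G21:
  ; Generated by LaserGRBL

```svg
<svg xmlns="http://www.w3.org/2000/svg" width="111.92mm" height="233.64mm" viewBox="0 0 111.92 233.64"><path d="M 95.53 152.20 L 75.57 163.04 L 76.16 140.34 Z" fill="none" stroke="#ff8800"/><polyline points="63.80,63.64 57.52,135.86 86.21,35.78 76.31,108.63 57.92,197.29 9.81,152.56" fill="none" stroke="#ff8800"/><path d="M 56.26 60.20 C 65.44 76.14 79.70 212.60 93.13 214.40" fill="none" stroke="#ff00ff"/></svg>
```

; Generated by LaserGRBL
G21
G90
G0 X95.53 Y81.44
M4 S521
G1 X75.57 Y70.60 F2420
G1 X76.16 Y93.30 F2420
G1 X95.53 Y81.44 F2420
G0 X63.80 Y170.00
M4 S521
G1 X57.52 Y97.78 F2420
G1 X86.21 Y197.86 F2420
G1 X76.31 Y125.01 F2420
G1 X57.92 Y36.35 F2420
G1 X9.81 Y81.08 F2420
G0 X56.26 Y173.44
M4 S173
G1 X64.01 Y142.87 F3121
G1 X73.10 Y91.04 F3121
G1 X82.99 Y41.85 F3121
G1 X93.13 Y19.24 F3121
M5
G0 X0.00 Y0.00

1 u = 1 mm; y_m = 233.64 − y.

[1] `<path>` regular polygon, #ff8800→score S521 F2420: (95.53,81.44) → (75.57,70.60) → (76.16,93.30) → (95.53,81.44) (closed)

[2] `<polyline>` open polyline, #ff8800→score S521 F2420: (63.80,170.00) → (57.52,97.78) → (86.21,197.86) → (76.31,125.01) → (57.92,36.35) → (9.81,81.08)

[3] `<path>` cubic bezier, #ff00ff→engrave S173 F3121: (56.26,173.44) → (64.01,142.87) → (73.10,91.04) → (82.99,41.85) → (93.13,19.24)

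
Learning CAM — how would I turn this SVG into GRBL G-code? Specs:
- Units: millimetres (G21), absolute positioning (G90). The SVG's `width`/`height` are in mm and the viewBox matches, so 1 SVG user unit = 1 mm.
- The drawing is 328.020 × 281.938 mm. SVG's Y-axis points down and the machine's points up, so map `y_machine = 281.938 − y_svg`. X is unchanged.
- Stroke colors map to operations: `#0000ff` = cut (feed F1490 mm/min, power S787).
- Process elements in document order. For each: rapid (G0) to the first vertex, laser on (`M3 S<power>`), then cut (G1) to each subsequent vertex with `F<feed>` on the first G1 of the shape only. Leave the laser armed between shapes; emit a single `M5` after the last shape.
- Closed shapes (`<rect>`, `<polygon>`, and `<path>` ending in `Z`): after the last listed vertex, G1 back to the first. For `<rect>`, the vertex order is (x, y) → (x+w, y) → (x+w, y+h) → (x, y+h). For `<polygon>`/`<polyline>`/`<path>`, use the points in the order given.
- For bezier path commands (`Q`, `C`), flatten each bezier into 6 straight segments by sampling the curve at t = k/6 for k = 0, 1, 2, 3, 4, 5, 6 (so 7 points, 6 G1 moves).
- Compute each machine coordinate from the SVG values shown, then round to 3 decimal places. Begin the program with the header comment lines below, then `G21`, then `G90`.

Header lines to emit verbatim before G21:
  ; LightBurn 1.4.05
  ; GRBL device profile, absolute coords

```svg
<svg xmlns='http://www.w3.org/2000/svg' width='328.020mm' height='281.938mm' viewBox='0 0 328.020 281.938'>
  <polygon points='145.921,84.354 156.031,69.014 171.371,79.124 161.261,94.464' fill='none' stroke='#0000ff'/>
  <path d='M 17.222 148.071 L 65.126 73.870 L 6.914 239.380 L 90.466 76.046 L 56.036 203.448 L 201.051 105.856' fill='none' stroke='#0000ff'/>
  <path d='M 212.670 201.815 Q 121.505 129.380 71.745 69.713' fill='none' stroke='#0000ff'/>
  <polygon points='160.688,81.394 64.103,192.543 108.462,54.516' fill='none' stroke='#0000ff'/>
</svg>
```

viewBox `0 0 328.020 281.938` with mm width/height → 1 unit = 1 mm. Flip: y_m = 281.938 − y_svg.

**Shape 1** — `<polygon>` regular polygon, stroke `#0000ff` → cut (S787, F1490). Machine vertices: (145.921,197.584) → (156.031,212.924) → (171.371,202.814) → (161.261,187.474) → (145.921,197.584). Closed: final G1 returns to the first vertex.

**Shape 2** — `<path>` open polyline, stroke `#0000ff` → cut (S787, F1490). Machine vertices: (17.222,133.867) → (65.126,208.068) → (6.914,42.558) → (90.466,205.892) → (56.036,78.490) → (201.051,176.082). Open path.

**Shape 3** — `<path>` quadratic bezier, stroke `#0000ff` → cut (S787, F1490). Control points (SVG): P0=(212.670,201.815), P1=(121.505,129.380), P2=(71.745,69.713); sampled at t=k/6. Machine vertices: (212.670,80.123) → (183.432,103.913) → (156.494,126.994) → (131.856,149.366) → (109.519,171.028) → (89.482,191.981) → (71.745,212.225). Open path.

**Shape 4** — `<polygon>` closed polygon, stroke `#0000ff` → cut (S787, F1490). Machine vertices: (160.688,200.544) → (64.103,89.395) → (108.462,227.422) → (160.688,200.544). Closed: final G1 returns to the first vertex.

; LightBurn 1.4.05
; GRBL device profile, absolute coords
G21
G90
G0 X145.921 Y197.584
M3 S787
G1 X156.031 Y212.924 F1490
G1 X171.371 Y202.814
G1 X161.261 Y187.474
G1 X145.921 Y197.584
G0 X17.222 Y133.867
M3 S787
G1 X65.126 Y208.068 F1490
G1 X6.914 Y42.558
G1 X90.466 Y205.892
G1 X56.036 Y78.490
G1 X201.051 Y176.082
G0 X212.670 Y80.123
M3 S787
G1 X183.432 Y103.913 F1490
G1 X156.494 Y126.994
G1 X131.856 Y149.366
G1 X109.519 Y171.028
G1 X89.482 Y191.981
G1 X71.745 Y212.225
G0 X160.688 Y200.544
M3 S787
G1 X64.103 Y89.395 F1490
G1 X108.462 Y227.422
G1 X160.688 Y200.544
M5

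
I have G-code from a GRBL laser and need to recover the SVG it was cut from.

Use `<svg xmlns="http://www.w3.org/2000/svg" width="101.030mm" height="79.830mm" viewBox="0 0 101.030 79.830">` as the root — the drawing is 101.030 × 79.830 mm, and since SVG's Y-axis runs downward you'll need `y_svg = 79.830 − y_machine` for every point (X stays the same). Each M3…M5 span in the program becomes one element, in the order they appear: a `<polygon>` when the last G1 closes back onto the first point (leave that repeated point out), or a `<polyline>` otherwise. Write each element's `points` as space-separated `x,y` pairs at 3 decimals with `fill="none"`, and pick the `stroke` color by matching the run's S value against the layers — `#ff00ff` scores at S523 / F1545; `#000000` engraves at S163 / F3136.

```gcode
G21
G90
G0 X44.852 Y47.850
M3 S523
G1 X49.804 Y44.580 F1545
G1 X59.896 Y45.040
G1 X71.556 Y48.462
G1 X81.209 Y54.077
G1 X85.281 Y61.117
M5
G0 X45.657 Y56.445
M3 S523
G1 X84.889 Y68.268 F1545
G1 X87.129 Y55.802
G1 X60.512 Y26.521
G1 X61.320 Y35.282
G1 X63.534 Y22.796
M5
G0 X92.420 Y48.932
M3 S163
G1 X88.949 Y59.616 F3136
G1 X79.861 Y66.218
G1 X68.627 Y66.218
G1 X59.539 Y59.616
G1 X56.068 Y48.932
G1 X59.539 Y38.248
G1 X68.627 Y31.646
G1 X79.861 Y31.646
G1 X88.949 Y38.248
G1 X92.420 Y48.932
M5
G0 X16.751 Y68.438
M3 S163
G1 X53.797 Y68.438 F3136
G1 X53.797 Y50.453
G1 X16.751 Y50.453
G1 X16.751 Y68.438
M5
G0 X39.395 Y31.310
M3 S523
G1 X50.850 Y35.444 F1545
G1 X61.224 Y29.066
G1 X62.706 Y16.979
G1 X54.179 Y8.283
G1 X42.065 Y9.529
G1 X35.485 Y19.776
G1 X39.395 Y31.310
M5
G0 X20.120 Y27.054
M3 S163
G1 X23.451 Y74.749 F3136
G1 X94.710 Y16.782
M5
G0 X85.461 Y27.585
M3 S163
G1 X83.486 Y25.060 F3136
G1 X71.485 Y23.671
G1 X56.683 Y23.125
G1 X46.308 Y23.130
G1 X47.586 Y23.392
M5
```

Machine Y-up, SVG Y-down with viewBox height 79.830, so y_svg = 79.830 − y_machine; X carries over.

Run 1: the run's S523 means `#ff00ff` (score). The run is open, so emit a `<polyline>` with points (Y-flipped): 44.852,31.980 49.804,35.250 59.896,34.790 71.556,31.368 81.209,25.753 85.281,18.713.

Run 2: power S523 maps to stroke `#ff00ff` (score). The run is open, so emit a `<polyline>` with points (Y-flipped): 45.657,23.385 84.889,11.562 87.129,24.028 60.512,53.309 61.320,44.548 63.534,57.034.

Run 3: power S163 maps to stroke `#000000` (engrave). The run returns to its start, so emit a `<polygon>` with points (Y-flipped): 92.420,30.898 88.949,20.214 79.861,13.612 68.627,13.612 59.539,20.214 56.068,30.898 59.539,41.582 68.627,48.184 79.861,48.184 88.949,41.582.

Run 4: S163 ⇒ engrave layer `#000000`. The run returns to its start, so emit a `<polygon>` with points (Y-flipped): 16.751,11.392 53.797,11.392 53.797,29.377 16.751,29.377.

Run 5: power S523 maps to stroke `#ff00ff` (score). The run returns to its start, so emit a `<polygon>` with points (Y-flipped): 39.395,48.520 50.850,44.386 61.224,50.764 62.706,62.851 54.179,71.547 42.065,70.301 35.485,60.054.

Run 6: the run's S163 means `#000000` (engrave). The run is open, so emit a `<polyline>` with points (Y-flipped): 20.120,52.776 23.451,5.081 94.710,63.048.

Run 7: S163 ⇒ engrave layer `#000000`. The run is open, so emit a `<polyline>` with points (Y-flipped): 85.461,52.245 83.486,54.770 71.485,56.159 56.683,56.705 46.308,56.700 47.586,56.438.

<svg xmlns="http://www.w3.org/2000/svg" width="101.030mm" height="79.830mm" viewBox="0 0 101.030 79.830">
  <polyline points="44.852,31.980 49.804,35.250 59.896,34.790 71.556,31.368 81.209,25.753 85.281,18.713" fill="none" stroke="#ff00ff"/>
  <polyline points="45.657,23.385 84.889,11.562 87.129,24.028 60.512,53.309 61.320,44.548 63.534,57.034" fill="none" stroke="#ff00ff"/>
  <polygon points="92.420,30.898 88.949,20.214 79.861,13.612 68.627,13.612 59.539,20.214 56.068,30.898 59.539,41.582 68.627,48.184 79.861,48.184 88.949,41.582" fill="none" stroke="#000000"/>
  <polygon points="16.751,11.392 53.797,11.392 53.797,29.377 16.751,29.377" fill="none" stroke="#000000"/>
  <polygon points="39.395,48.520 50.850,44.386 61.224,50.764 62.706,62.851 54.179,71.547 42.065,70.301 35.485,60.054" fill="none" stroke="#ff00ff"/>
  <polyline points="20.120,52.776 23.451,5.081 94.710,63.048" fill="none" stroke="#000000"/>
  <polyline points="85.461,52.245 83.486,54.770 71.485,56.159 56.683,56.705 46.308,56.700 47.586,56.438" fill="none" stroke="#000000"/>
</svg>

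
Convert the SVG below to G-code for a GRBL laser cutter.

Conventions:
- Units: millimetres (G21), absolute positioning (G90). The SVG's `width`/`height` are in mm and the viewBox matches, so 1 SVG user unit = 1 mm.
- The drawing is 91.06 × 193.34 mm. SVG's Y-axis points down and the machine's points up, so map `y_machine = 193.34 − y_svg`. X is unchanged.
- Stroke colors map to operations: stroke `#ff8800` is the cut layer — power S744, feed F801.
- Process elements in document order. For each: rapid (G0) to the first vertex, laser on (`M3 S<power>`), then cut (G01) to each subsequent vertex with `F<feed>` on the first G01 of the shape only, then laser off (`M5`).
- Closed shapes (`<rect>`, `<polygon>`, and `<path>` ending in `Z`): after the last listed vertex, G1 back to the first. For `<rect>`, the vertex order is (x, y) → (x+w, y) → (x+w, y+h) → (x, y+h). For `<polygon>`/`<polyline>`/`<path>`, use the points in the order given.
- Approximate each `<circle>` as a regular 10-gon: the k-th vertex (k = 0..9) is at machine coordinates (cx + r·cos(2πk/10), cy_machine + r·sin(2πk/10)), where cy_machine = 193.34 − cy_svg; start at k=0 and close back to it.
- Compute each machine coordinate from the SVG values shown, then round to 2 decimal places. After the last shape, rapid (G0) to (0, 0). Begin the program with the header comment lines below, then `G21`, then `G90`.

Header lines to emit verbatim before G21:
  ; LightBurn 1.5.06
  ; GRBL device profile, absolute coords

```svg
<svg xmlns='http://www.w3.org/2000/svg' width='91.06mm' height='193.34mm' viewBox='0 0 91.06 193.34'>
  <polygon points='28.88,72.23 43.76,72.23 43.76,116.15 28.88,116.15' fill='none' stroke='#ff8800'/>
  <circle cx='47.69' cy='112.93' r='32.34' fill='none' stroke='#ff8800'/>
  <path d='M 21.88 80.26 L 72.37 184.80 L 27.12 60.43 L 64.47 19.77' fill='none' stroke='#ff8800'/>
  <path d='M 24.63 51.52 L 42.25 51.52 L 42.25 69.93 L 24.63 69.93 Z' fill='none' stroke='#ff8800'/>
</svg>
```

Since the viewBox matches the mm dimensions, user units are millimetres directly. The only transform is the Y-flip y_m = 193.34 − y_svg.

Shape 1 is a rectangle drawn with `<polygon>`. Its stroke #ff8800 means cut at S744, F801. After flipping Y the toolpath is (28.88,121.11) → (43.76,121.11) → (43.76,77.19) → (28.88,77.19) → (28.88,121.11), returning to the start.

Shape 2 is a circle drawn with `<circle>`. Its stroke #ff8800 means cut at S744, F801. After flipping Y the toolpath is (80.03,80.41) → (73.85,99.42) → (57.68,111.17) → (37.70,111.17) → (21.53,99.42) → (15.35,80.41) → (21.53,61.40) → (37.70,49.65) → (57.68,49.65) → (73.85,61.40) → (80.03,80.41), returning to the start.

Shape 3 is a open polyline drawn with `<path>`. Its stroke #ff8800 means cut at S744, F801. After flipping Y the toolpath is (21.88,113.08) → (72.37,8.54) → (27.12,132.91) → (64.47,173.57).

Shape 4 is a rectangle drawn with `<path>`. Its stroke #ff8800 means cut at S744, F801. After flipping Y the toolpath is (24.63,141.82) → (42.25,141.82) → (42.25,123.41) → (24.63,123.41) → (24.63,141.82), returning to the start.

; LightBurn 1.5.06
; GRBL device profile, absolute coords
G21
G90
G0 X28.88 Y121.11
M3 S744
G01 X43.76 Y121.11 F801
G01 X43.76 Y77.19
G01 X28.88 Y77.19
G01 X28.88 Y121.11
M5
G0 X80.03 Y80.41
M3 S744
G01 X73.85 Y99.42 F801
G01 X57.68 Y111.17
G01 X37.70 Y111.17
G01 X21.53 Y99.42
G01 X15.35 Y80.41
G01 X21.53 Y61.40
G01 X37.70 Y49.65
G01 X57.68 Y49.65
G01 X73.85 Y61.40
G01 X80.03 Y80.41
M5
G0 X21.88 Y113.08
M3 S744
G01 X72.37 Y8.54 F801
G01 X27.12 Y132.91
G01 X64.47 Y173.57
M5
G0 X24.63 Y141.82
M3 S744
G01 X42.25 Y141.82 F801
G01 X42.25 Y123.41
G01 X24.63 Y123.41
G01 X24.63 Y141.82
M5
G0 X0.00 Y0.00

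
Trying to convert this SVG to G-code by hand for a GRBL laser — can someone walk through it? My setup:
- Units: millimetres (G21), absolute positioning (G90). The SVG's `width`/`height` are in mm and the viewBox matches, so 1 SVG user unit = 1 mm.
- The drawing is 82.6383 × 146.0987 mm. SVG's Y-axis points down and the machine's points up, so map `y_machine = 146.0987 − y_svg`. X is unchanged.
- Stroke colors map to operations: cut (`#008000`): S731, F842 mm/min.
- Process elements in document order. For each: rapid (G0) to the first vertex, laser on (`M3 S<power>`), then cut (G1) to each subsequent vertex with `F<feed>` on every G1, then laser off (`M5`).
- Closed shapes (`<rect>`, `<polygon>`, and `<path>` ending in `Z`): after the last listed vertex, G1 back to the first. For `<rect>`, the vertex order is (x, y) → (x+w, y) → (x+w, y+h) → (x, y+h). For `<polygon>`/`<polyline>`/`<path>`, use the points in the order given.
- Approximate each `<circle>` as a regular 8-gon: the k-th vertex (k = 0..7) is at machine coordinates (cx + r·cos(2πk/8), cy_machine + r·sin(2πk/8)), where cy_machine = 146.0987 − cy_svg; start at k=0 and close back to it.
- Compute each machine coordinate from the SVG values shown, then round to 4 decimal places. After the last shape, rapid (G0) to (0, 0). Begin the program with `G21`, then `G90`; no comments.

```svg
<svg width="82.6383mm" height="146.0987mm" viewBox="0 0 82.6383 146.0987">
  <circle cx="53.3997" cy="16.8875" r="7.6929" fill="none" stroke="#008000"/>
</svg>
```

Since the viewBox matches the mm dimensions, user units are millimetres directly. The only transform is the Y-flip y_m = 146.0987 − y_svg.

Shape 1 is a circle drawn with `<circle>`. Its stroke #008000 means cut at S731, F842. After flipping Y the toolpath is (61.0926,129.2112) → (58.8394,134.6509) → (53.3997,136.9041) → (47.9600,134.6509) → (45.7068,129.2112) → (47.9600,123.7715) → (53.3997,121.5183) → (58.8394,123.7715) → (61.0926,129.2112), returning to the start.

G21
G90
G0 X61.0926 Y129.2112
M3 S731
G1 X58.8394 Y134.6509 F842
G1 X53.3997 Y136.9041 F842
G1 X47.9600 Y134.6509 F842
G1 X45.7068 Y129.2112 F842
G1 X47.9600 Y123.7715 F842
G1 X53.3997 Y121.5183 F842
G1 X58.8394 Y123.7715 F842
G1 X61.0926 Y129.2112 F842
M5
G0 X0.0000 Y0.0000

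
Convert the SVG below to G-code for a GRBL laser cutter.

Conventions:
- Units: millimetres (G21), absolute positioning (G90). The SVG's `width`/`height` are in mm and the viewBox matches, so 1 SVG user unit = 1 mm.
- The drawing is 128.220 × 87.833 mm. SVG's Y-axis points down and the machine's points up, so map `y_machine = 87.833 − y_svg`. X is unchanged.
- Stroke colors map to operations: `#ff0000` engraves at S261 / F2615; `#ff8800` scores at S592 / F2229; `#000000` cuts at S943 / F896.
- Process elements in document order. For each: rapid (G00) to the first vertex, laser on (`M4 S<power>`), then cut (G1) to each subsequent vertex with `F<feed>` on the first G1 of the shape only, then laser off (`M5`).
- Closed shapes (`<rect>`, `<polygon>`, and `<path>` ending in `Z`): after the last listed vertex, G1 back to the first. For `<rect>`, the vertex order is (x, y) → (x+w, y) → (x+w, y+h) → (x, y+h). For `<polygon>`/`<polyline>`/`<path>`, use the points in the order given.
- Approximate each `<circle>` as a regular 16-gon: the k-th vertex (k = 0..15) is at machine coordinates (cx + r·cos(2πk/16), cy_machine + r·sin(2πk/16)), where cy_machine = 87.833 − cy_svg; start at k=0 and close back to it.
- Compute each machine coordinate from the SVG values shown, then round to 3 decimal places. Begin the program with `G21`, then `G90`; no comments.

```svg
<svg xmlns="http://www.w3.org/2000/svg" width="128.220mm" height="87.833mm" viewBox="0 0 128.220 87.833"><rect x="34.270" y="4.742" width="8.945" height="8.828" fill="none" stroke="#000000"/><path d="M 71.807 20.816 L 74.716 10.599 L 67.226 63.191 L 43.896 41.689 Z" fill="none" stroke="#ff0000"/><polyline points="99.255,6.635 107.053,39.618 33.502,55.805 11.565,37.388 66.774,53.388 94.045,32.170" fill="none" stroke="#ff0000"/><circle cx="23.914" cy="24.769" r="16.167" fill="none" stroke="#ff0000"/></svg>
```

G21
G90
G00 X34.270 Y83.091
M4 S943
G1 X43.215 Y83.091 F896
G1 X43.215 Y74.263
G1 X34.270 Y74.263
G1 X34.270 Y83.091
M5
G00 X71.807 Y67.017
M4 S261
G1 X74.716 Y77.234 F2615
G1 X67.226 Y24.642
G1 X43.896 Y46.144
G1 X71.807 Y67.017
M5
G00 X99.255 Y81.198
M4 S261
G1 X107.053 Y48.215 F2615
G1 X33.502 Y32.028
G1 X11.565 Y50.445
G1 X66.774 Y34.445
G1 X94.045 Y55.663
M5
G00 X40.081 Y63.064
M4 S261
G1 X38.850 Y69.251 F2615
G1 X35.346 Y74.496
G1 X30.101 Y78.000
G1 X23.914 Y79.231
G1 X17.727 Y78.000
G1 X12.482 Y74.496
G1 X8.978 Y69.251
G1 X7.747 Y63.064
G1 X8.978 Y56.877
G1 X12.482 Y51.632
G1 X17.727 Y48.128
G1 X23.914 Y46.897
G1 X30.101 Y48.128
G1 X35.346 Y51.632
G1 X38.850 Y56.877
G1 X40.081 Y63.064
M5

1 u = 1 mm; y_m = 87.833 − y.

[1] `<rect>` rectangle, #000000→cut S943 F896: (34.270,83.091) → (43.215,83.091) → (43.215,74.263) → (34.270,74.263) → (34.270,83.091) (closed)

[2] `<path>` closed polygon, #ff0000→engrave S261 F2615: (71.807,67.017) → (74.716,77.234) → (67.226,24.642) → (43.896,46.144) → (71.807,67.017) (closed)

[3] `<polyline>` open polyline, #ff0000→engrave S261 F2615: (99.255,81.198) → (107.053,48.215) → (33.502,32.028) → (11.565,50.445) → (66.774,34.445) → (94.045,55.663)

[4] `<circle>` circle, #ff0000→engrave S261 F2615: (40.081,63.064) → (38.850,69.251) → (35.346,74.496) → (30.101,78.000) → (23.914,79.231) → (17.727,78.000) → (12.482,74.496) → (8.978,69.251) → (7.747,63.064) → (8.978,56.877) → (12.482,51.632) → (17.727,48.128) → (23.914,46.897) → (30.101,48.128) → (35.346,51.632) → (38.850,56.877) → (40.081,63.064) (closed)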